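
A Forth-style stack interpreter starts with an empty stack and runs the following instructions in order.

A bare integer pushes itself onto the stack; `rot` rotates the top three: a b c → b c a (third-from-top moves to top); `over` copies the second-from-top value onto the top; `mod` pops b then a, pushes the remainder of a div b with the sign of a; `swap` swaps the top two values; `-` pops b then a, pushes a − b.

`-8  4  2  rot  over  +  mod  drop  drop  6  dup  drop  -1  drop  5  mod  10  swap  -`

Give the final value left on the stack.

9

-8   : [-8]
4    : [-8, 4]
2    : [-8, 4, 2]
rot  : [4, 2, -8]
over : [4, 2, -8, 2]
+    : [4, 2, -6]
mod  : [4, 2]
drop : [4]
drop : []
6    : [6]
dup  : [6, 6]
drop : [6]
-1   : [6, -1]
drop : [6]
5    : [6, 5]
mod  : [1]
10   : [1, 10]
swap : [10, 1]
-    : [9]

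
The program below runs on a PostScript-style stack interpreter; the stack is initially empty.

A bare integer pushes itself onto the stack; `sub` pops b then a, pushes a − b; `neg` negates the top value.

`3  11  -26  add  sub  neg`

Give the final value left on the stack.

-18

3   : 3
11  : 3 11
-26 : 3 11 -26
add : 3 -15
sub : 18
neg : -18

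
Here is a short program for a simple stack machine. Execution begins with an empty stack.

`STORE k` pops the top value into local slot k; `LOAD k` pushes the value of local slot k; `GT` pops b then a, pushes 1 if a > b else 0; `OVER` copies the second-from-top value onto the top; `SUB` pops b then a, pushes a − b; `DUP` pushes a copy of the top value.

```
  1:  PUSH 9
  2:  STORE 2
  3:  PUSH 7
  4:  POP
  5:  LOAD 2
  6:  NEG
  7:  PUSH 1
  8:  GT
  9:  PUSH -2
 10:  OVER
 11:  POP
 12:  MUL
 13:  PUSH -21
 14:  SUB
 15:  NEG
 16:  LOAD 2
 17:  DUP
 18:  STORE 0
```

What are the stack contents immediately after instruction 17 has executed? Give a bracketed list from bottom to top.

[-21, 9, 9]

PUSH 9   : 9
STORE 2  : (empty)
PUSH 7   : 7
POP      : (empty)
LOAD 2   : 9
NEG      : -9
PUSH 1   : -9 1
GT       : 0
PUSH -2  : 0 -2
OVER     : 0 -2 0
POP      : 0 -2
MUL      : 0
PUSH -21 : 0 -21
SUB      : 21
NEG      : -21
LOAD 2   : -21 9
DUP      : -21 9 9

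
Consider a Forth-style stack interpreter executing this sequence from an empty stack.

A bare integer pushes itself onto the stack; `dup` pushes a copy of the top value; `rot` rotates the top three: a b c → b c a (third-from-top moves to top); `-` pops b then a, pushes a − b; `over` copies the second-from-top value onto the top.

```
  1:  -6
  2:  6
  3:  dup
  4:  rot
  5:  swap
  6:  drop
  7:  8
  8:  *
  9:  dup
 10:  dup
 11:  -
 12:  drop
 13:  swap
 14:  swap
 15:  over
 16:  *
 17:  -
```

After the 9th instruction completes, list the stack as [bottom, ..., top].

[6, -48, -48]

-6   -> [-6]
6    -> [-6, 6]
dup  -> [-6, 6, 6]
rot  -> [6, 6, -6]
swap -> [6, -6, 6]
drop -> [6, -6]
8    -> [6, -6, 8]
*    -> [6, -48]
dup  -> [6, -48, -48]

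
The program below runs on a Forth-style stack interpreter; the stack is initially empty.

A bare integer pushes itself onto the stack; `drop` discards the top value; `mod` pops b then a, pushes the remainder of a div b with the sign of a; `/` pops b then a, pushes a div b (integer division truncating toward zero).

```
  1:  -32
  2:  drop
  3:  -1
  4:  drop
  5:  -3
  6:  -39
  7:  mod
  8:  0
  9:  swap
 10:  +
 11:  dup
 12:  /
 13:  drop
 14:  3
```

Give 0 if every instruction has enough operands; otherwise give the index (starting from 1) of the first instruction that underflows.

-32  : -32
drop : (empty)
-1   : -1
drop : (empty)
-3   : -3
-39  : -3 -39
mod  : -3
0    : -3 0
swap : 0 -3
+    : -3
dup  : -3 -3
/    : 1
drop : (empty)
3    : 3

0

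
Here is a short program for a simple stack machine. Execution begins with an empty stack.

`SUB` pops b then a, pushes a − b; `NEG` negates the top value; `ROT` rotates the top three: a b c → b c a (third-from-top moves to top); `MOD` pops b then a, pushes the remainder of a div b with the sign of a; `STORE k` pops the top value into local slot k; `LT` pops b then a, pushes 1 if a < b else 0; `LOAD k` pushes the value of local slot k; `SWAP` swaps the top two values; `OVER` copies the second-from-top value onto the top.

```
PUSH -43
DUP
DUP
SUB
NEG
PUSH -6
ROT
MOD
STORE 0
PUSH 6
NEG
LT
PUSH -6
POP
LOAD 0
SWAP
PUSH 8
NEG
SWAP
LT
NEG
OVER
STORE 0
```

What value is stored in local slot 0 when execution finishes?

PUSH -43 -> -43
DUP      -> -43 -43
DUP      -> -43 -43 -43
SUB      -> -43 0
NEG      -> -43 0
PUSH -6  -> -43 0 -6
ROT      -> 0 -6 -43
MOD      -> 0 -6
STORE 0  -> 0
PUSH 6   -> 0 6
NEG      -> 0 -6
LT       -> 0
PUSH -6  -> 0 -6
POP      -> 0
LOAD 0   -> 0 -6
SWAP     -> -6 0
PUSH 8   -> -6 0 8
NEG      -> -6 0 -8
SWAP     -> -6 -8 0
LT       -> -6 1
NEG      -> -6 -1
OVER     -> -6 -1 -6
STORE 0  -> -6 -1

-6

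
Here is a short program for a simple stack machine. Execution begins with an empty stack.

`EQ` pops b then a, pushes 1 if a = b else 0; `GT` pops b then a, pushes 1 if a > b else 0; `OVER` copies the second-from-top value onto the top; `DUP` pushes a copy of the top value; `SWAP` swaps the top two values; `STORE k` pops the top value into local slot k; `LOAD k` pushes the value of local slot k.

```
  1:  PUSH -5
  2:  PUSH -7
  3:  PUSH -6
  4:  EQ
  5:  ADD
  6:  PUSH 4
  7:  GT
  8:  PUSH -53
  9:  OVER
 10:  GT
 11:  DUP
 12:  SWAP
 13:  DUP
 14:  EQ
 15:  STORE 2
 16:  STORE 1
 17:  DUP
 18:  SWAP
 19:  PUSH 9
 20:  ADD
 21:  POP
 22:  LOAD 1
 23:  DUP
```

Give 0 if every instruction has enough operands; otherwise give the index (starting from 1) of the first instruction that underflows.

0

PUSH -5  → [-5]
PUSH -7  → [-5, -7]
PUSH -6  → [-5, -7, -6]
EQ       → [-5, 0]
ADD      → [-5]
PUSH 4   → [-5, 4]
GT       → [0]
PUSH -53 → [0, -53]
OVER     → [0, -53, 0]
GT       → [0, 0]
DUP      → [0, 0, 0]
SWAP     → [0, 0, 0]
DUP      → [0, 0, 0, 0]
EQ       → [0, 0, 1]
STORE 2  → [0, 0]
STORE 1  → [0]
DUP      → [0, 0]
SWAP     → [0, 0]
PUSH 9   → [0, 0, 9]
ADD      → [0, 9]
POP      → [0]
LOAD 1   → [0, 0]
DUP      → [0, 0, 0]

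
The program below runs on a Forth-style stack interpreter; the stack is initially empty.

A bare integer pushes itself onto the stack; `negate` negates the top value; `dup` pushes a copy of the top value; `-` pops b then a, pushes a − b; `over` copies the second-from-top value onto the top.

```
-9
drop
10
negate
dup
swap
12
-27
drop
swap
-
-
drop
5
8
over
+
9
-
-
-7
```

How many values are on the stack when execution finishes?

2

-9     -> [-9]
drop   -> []
10     -> [10]
negate -> [-10]
dup    -> [-10, -10]
swap   -> [-10, -10]
12     -> [-10, -10, 12]
-27    -> [-10, -10, 12, -27]
drop   -> [-10, -10, 12]
swap   -> [-10, 12, -10]
-      -> [-10, 22]
-      -> [-32]
drop   -> []
5      -> [5]
8      -> [5, 8]
over   -> [5, 8, 5]
+      -> [5, 13]
9      -> [5, 13, 9]
-      -> [5, 4]
-      -> [1]
-7     -> [1, -7]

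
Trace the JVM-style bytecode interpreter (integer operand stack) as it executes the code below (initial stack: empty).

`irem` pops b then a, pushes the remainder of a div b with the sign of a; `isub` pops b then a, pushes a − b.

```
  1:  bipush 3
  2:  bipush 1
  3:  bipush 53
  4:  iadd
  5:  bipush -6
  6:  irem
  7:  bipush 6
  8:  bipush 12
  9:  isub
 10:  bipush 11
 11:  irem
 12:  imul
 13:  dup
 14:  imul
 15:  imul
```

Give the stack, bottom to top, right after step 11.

bipush 3   3
bipush 1   3 1
bipush 53  3 1 53
iadd       3 54
bipush -6  3 54 -6
irem       3 0
bipush 6   3 0 6
bipush 12  3 0 6 12
isub       3 0 -6
bipush 11  3 0 -6 11
irem       3 0 -6

[3, 0, -6]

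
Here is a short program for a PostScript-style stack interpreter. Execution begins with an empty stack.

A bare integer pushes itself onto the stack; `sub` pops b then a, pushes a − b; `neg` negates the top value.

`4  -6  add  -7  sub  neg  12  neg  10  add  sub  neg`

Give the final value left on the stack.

4   -> [4]
-6  -> [4, -6]
add -> [-2]
-7  -> [-2, -7]
sub -> [5]
neg -> [-5]
12  -> [-5, 12]
neg -> [-5, -12]
10  -> [-5, -12, 10]
add -> [-5, -2]
sub -> [-3]
neg -> [3]

3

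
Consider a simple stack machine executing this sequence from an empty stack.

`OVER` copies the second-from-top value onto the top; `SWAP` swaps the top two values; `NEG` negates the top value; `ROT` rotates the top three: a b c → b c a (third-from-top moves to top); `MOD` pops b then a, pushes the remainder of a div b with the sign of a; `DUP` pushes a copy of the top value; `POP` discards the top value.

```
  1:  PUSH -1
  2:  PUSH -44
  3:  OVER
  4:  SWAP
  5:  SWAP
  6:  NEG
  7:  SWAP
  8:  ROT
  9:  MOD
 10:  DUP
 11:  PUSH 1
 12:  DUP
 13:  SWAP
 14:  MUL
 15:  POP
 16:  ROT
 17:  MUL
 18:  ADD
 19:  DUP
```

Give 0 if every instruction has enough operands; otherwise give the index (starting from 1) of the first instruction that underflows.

0

PUSH -1  : -1
PUSH -44 : -1 -44
OVER     : -1 -44 -1
SWAP     : -1 -1 -44
SWAP     : -1 -44 -1
NEG      : -1 -44 1
SWAP     : -1 1 -44
ROT      : 1 -44 -1
MOD      : 1 0
DUP      : 1 0 0
PUSH 1   : 1 0 0 1
DUP      : 1 0 0 1 1
SWAP     : 1 0 0 1 1
MUL      : 1 0 0 1
POP      : 1 0 0
ROT      : 0 0 1
MUL      : 0 0
ADD      : 0
DUP      : 0 0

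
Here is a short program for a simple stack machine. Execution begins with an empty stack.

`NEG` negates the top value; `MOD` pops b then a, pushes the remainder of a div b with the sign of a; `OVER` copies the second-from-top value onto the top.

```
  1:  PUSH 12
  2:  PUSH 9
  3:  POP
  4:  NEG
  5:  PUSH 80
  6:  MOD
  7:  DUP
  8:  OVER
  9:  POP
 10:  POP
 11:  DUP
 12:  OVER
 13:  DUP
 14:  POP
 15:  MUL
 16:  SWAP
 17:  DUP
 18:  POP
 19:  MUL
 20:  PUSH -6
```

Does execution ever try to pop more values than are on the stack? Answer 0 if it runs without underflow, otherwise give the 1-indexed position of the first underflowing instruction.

PUSH 12 → 12
PUSH 9  → 12 9
POP     → 12
NEG     → -12
PUSH 80 → -12 80
MOD     → -12
DUP     → -12 -12
OVER    → -12 -12 -12
POP     → -12 -12
POP     → -12
DUP     → -12 -12
OVER    → -12 -12 -12
DUP     → -12 -12 -12 -12
POP     → -12 -12 -12
MUL     → -12 144
SWAP    → 144 -12
DUP     → 144 -12 -12
POP     → 144 -12
MUL     → -1728
PUSH -6 → -1728 -6

0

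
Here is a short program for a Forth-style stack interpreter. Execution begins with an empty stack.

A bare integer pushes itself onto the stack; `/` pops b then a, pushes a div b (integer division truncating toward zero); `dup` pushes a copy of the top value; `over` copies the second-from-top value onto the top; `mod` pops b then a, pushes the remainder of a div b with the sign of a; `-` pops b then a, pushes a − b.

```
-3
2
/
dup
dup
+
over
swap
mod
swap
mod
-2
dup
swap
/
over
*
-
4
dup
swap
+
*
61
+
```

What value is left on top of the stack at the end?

-3   -> [-3]
2    -> [-3, 2]
/    -> [-1]
dup  -> [-1, -1]
dup  -> [-1, -1, -1]
+    -> [-1, -2]
over -> [-1, -2, -1]
swap -> [-1, -1, -2]
mod  -> [-1, -1]
swap -> [-1, -1]
mod  -> [0]
-2   -> [0, -2]
dup  -> [0, -2, -2]
swap -> [0, -2, -2]
/    -> [0, 1]
over -> [0, 1, 0]
*    -> [0, 0]
-    -> [0]
4    -> [0, 4]
dup  -> [0, 4, 4]
swap -> [0, 4, 4]
+    -> [0, 8]
*    -> [0]
61   -> [0, 61]
+    -> [61]

61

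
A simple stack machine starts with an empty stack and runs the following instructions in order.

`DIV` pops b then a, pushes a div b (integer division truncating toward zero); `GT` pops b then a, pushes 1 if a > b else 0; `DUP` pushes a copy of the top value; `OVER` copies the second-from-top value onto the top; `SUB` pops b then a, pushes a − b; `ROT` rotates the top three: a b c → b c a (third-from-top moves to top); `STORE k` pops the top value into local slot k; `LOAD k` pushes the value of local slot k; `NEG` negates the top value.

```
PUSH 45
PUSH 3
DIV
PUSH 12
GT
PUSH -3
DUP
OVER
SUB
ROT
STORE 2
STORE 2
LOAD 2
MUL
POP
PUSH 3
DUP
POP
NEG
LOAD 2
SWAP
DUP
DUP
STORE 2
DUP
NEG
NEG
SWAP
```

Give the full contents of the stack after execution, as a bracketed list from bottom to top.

[0, -3, -3, -3]

PUSH 45 -> [45]
PUSH 3  -> [45, 3]
DIV     -> [15]
PUSH 12 -> [15, 12]
GT      -> [1]
PUSH -3 -> [1, -3]
DUP     -> [1, -3, -3]
OVER    -> [1, -3, -3, -3]
SUB     -> [1, -3, 0]
ROT     -> [-3, 0, 1]
STORE 2 -> [-3, 0]
STORE 2 -> [-3]
LOAD 2  -> [-3, 0]
MUL     -> [0]
POP     -> []
PUSH 3  -> [3]
DUP     -> [3, 3]
POP     -> [3]
NEG     -> [-3]
LOAD 2  -> [-3, 0]
SWAP    -> [0, -3]
DUP     -> [0, -3, -3]
DUP     -> [0, -3, -3, -3]
STORE 2 -> [0, -3, -3]
DUP     -> [0, -3, -3, -3]
NEG     -> [0, -3, -3, 3]
NEG     -> [0, -3, -3, -3]
SWAP    -> [0, -3, -3, -3]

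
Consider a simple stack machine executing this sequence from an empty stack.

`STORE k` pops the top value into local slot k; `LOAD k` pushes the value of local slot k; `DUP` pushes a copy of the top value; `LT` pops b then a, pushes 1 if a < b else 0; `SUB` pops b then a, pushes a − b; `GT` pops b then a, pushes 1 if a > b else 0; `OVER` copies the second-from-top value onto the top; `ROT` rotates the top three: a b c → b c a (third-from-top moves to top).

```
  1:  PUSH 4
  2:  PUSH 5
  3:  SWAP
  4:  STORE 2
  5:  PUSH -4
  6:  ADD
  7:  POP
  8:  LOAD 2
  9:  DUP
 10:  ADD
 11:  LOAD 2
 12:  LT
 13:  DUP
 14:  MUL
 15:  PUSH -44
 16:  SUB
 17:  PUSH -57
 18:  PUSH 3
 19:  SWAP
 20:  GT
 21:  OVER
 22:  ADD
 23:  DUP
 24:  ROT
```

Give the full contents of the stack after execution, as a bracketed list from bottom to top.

[45, 45, 44]

PUSH 4   : 4
PUSH 5   : 4 5
SWAP     : 5 4
STORE 2  : 5
PUSH -4  : 5 -4
ADD      : 1
POP      : (empty)
LOAD 2   : 4
DUP      : 4 4
ADD      : 8
LOAD 2   : 8 4
LT       : 0
DUP      : 0 0
MUL      : 0
PUSH -44 : 0 -44
SUB      : 44
PUSH -57 : 44 -57
PUSH 3   : 44 -57 3
SWAP     : 44 3 -57
GT       : 44 1
OVER     : 44 1 44
ADD      : 44 45
DUP      : 44 45 45
ROT      : 45 45 44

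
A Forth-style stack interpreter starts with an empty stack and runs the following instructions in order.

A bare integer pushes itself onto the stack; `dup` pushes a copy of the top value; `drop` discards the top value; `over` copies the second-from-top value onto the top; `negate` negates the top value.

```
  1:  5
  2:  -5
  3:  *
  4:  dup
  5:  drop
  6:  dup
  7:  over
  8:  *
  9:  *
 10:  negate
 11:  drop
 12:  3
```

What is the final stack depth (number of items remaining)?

1

5      -> 5
-5     -> 5 -5
*      -> -25
dup    -> -25 -25
drop   -> -25
dup    -> -25 -25
over   -> -25 -25 -25
*      -> -25 625
*      -> -15625
negate -> 15625
drop   -> (empty)
3      -> 3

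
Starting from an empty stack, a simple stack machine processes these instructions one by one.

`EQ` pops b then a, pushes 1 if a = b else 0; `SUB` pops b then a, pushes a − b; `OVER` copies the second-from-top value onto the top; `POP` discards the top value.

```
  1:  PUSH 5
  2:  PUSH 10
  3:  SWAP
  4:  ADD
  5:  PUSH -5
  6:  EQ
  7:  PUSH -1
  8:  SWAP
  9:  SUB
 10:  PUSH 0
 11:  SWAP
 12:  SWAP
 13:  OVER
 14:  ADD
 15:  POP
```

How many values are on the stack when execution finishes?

PUSH 5  -> 5
PUSH 10 -> 5 10
SWAP    -> 10 5
ADD     -> 15
PUSH -5 -> 15 -5
EQ      -> 0
PUSH -1 -> 0 -1
SWAP    -> -1 0
SUB     -> -1
PUSH 0  -> -1 0
SWAP    -> 0 -1
SWAP    -> -1 0
OVER    -> -1 0 -1
ADD     -> -1 -1
POP     -> -1

1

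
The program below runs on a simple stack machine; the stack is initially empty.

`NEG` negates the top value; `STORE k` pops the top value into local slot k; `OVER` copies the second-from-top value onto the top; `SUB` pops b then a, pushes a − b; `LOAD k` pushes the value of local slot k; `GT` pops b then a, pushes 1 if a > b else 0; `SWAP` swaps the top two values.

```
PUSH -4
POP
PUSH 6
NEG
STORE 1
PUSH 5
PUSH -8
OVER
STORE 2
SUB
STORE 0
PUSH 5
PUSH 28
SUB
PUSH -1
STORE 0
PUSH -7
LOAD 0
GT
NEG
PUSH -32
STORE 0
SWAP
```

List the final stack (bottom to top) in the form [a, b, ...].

[0, -23]

PUSH -4  : -4
POP      : (empty)
PUSH 6   : 6
NEG      : -6
STORE 1  : (empty)
PUSH 5   : 5
PUSH -8  : 5 -8
OVER     : 5 -8 5
STORE 2  : 5 -8
SUB      : 13
STORE 0  : (empty)
PUSH 5   : 5
PUSH 28  : 5 28
SUB      : -23
PUSH -1  : -23 -1
STORE 0  : -23
PUSH -7  : -23 -7
LOAD 0   : -23 -7 -1
GT       : -23 0
NEG      : -23 0
PUSH -32 : -23 0 -32
STORE 0  : -23 0
SWAP     : 0 -23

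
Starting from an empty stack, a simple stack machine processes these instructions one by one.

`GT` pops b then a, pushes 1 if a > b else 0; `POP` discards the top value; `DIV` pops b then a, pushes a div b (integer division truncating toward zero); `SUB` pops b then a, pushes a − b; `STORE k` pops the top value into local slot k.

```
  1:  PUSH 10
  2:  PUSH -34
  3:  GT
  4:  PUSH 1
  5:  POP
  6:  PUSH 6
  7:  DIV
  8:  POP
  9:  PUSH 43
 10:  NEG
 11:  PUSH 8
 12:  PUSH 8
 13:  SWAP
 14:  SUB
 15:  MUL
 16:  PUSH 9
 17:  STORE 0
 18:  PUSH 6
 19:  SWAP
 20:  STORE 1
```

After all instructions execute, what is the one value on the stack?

6

PUSH 10   10
PUSH -34  10 -34
GT        1
PUSH 1    1 1
POP       1
PUSH 6    1 6
DIV       0
POP       (empty)
PUSH 43   43
NEG       -43
PUSH 8    -43 8
PUSH 8    -43 8 8
SWAP      -43 8 8
SUB       -43 0
MUL       0
PUSH 9    0 9
STORE 0   0
PUSH 6    0 6
SWAP      6 0
STORE 1   6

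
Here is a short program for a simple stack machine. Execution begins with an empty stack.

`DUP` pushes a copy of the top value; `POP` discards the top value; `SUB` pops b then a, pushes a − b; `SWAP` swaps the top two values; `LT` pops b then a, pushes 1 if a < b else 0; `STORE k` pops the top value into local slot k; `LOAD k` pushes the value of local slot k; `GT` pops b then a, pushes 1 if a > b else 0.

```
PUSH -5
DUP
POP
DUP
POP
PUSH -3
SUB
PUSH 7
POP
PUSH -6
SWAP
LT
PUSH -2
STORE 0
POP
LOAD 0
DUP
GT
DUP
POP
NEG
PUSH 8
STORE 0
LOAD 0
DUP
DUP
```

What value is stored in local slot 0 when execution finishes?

PUSH -5  [-5]
DUP      [-5, -5]
POP      [-5]
DUP      [-5, -5]
POP      [-5]
PUSH -3  [-5, -3]
SUB      [-2]
PUSH 7   [-2, 7]
POP      [-2]
PUSH -6  [-2, -6]
SWAP     [-6, -2]
LT       [1]
PUSH -2  [1, -2]
STORE 0  [1]
POP      []
LOAD 0   [-2]
DUP      [-2, -2]
GT       [0]
DUP      [0, 0]
POP      [0]
NEG      [0]
PUSH 8   [0, 8]
STORE 0  [0]
LOAD 0   [0, 8]
DUP      [0, 8, 8]
DUP      [0, 8, 8, 8]

8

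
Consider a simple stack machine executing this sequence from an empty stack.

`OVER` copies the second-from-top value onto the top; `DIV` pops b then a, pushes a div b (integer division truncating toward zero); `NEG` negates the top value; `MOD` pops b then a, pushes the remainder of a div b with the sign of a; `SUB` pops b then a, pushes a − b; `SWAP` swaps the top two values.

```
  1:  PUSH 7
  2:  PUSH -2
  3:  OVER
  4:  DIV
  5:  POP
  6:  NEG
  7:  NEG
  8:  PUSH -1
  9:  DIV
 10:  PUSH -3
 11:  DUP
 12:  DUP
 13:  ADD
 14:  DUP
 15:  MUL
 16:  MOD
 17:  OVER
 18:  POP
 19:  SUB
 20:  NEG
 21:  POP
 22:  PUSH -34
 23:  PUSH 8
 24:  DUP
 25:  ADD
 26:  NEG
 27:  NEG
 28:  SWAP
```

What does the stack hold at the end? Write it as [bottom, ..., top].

PUSH 7   -> 7
PUSH -2  -> 7 -2
OVER     -> 7 -2 7
DIV      -> 7 0
POP      -> 7
NEG      -> -7
NEG      -> 7
PUSH -1  -> 7 -1
DIV      -> -7
PUSH -3  -> -7 -3
DUP      -> -7 -3 -3
DUP      -> -7 -3 -3 -3
ADD      -> -7 -3 -6
DUP      -> -7 -3 -6 -6
MUL      -> -7 -3 36
MOD      -> -7 -3
OVER     -> -7 -3 -7
POP      -> -7 -3
SUB      -> -4
NEG      -> 4
POP      -> (empty)
PUSH -34 -> -34
PUSH 8   -> -34 8
DUP      -> -34 8 8
ADD      -> -34 16
NEG      -> -34 -16
NEG      -> -34 16
SWAP     -> 16 -34

[16, -34]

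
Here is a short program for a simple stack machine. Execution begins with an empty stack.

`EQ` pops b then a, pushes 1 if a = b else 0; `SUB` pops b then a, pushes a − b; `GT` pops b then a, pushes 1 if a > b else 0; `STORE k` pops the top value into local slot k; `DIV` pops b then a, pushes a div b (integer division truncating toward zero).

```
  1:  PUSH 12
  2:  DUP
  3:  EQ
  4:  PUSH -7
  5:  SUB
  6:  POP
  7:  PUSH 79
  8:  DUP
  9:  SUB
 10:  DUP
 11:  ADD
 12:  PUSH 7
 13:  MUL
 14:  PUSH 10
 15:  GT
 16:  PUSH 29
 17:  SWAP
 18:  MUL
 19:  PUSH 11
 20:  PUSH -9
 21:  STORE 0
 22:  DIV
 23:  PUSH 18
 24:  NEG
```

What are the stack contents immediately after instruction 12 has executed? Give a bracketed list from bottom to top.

[0, 7]

PUSH 12 : [12]
DUP     : [12, 12]
EQ      : [1]
PUSH -7 : [1, -7]
SUB     : [8]
POP     : []
PUSH 79 : [79]
DUP     : [79, 79]
SUB     : [0]
DUP     : [0, 0]
ADD     : [0]
PUSH 7  : [0, 7]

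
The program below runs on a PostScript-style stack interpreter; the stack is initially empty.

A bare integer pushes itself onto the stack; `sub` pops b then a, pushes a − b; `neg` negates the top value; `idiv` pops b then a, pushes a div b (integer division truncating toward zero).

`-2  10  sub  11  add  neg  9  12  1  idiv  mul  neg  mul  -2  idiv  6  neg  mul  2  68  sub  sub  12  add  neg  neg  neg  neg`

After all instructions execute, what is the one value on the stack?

-246

-2   → -2
10   → -2 10
sub  → -12
11   → -12 11
add  → -1
neg  → 1
9    → 1 9
12   → 1 9 12
1    → 1 9 12 1
idiv → 1 9 12
mul  → 1 108
neg  → 1 -108
mul  → -108
-2   → -108 -2
idiv → 54
6    → 54 6
neg  → 54 -6
mul  → -324
2    → -324 2
68   → -324 2 68
sub  → -324 -66
sub  → -258
12   → -258 12
add  → -246
neg  → 246
neg  → -246
neg  → 246
neg  → -246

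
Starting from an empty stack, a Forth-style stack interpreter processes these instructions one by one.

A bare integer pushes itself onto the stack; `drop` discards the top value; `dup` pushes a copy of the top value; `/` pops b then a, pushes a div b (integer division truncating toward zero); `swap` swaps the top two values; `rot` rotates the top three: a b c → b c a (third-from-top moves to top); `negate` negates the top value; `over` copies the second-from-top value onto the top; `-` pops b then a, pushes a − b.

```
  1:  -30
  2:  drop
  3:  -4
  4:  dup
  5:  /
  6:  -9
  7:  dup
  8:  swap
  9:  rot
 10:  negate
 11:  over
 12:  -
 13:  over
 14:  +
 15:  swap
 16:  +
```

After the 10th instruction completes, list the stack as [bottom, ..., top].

-30    → -30
drop   → (empty)
-4     → -4
dup    → -4 -4
/      → 1
-9     → 1 -9
dup    → 1 -9 -9
swap   → 1 -9 -9
rot    → -9 -9 1
negate → -9 -9 -1

[-9, -9, -1]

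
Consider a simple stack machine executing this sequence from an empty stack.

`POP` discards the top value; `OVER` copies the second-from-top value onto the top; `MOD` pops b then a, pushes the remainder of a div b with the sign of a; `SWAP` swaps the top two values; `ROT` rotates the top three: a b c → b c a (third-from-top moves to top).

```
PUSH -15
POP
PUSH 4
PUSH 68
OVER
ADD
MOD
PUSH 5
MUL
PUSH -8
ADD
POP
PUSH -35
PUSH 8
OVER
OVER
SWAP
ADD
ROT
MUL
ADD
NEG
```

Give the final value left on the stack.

-953

PUSH -15 → [-15]
POP      → []
PUSH 4   → [4]
PUSH 68  → [4, 68]
OVER     → [4, 68, 4]
ADD      → [4, 72]
MOD      → [4]
PUSH 5   → [4, 5]
MUL      → [20]
PUSH -8  → [20, -8]
ADD      → [12]
POP      → []
PUSH -35 → [-35]
PUSH 8   → [-35, 8]
OVER     → [-35, 8, -35]
OVER     → [-35, 8, -35, 8]
SWAP     → [-35, 8, 8, -35]
ADD      → [-35, 8, -27]
ROT      → [8, -27, -35]
MUL      → [8, 945]
ADD      → [953]
NEG      → [-953]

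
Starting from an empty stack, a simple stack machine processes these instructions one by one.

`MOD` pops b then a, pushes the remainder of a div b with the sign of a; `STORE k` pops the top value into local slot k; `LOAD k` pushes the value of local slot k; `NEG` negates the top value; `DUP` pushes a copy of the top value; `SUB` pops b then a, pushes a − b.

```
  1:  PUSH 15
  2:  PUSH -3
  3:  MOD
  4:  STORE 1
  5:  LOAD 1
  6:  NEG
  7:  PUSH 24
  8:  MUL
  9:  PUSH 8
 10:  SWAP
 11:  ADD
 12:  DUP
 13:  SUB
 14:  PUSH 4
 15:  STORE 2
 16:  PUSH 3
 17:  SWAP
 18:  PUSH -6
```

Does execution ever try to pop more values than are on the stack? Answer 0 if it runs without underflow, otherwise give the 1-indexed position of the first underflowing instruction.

0

PUSH 15 -> [15]
PUSH -3 -> [15, -3]
MOD     -> [0]
STORE 1 -> []
LOAD 1  -> [0]
NEG     -> [0]
PUSH 24 -> [0, 24]
MUL     -> [0]
PUSH 8  -> [0, 8]
SWAP    -> [8, 0]
ADD     -> [8]
DUP     -> [8, 8]
SUB     -> [0]
PUSH 4  -> [0, 4]
STORE 2 -> [0]
PUSH 3  -> [0, 3]
SWAP    -> [3, 0]
PUSH -6 -> [3, 0, -6]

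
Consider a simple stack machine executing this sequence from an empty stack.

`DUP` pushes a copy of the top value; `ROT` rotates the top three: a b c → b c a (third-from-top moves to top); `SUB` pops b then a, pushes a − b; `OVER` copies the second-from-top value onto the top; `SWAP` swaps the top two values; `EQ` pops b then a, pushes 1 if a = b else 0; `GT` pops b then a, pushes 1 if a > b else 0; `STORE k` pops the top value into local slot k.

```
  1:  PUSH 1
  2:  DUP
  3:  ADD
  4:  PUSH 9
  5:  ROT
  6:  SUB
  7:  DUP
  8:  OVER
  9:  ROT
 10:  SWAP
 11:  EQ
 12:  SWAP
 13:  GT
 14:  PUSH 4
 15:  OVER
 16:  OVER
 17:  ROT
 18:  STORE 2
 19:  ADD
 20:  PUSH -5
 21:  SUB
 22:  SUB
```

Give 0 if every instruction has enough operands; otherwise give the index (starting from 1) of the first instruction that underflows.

5

PUSH 1 → [1]
DUP    → [1, 1]
ADD    → [2]
PUSH 9 → [2, 9]
ROT  — needs 3 operands, stack has 2 → underflow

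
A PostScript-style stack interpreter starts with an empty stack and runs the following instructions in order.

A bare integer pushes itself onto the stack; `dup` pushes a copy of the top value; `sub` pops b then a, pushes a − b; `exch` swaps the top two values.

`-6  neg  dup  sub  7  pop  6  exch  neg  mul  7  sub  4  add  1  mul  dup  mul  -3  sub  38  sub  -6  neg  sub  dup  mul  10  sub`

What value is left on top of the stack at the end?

-6   -> -6
neg  -> 6
dup  -> 6 6
sub  -> 0
7    -> 0 7
pop  -> 0
6    -> 0 6
exch -> 6 0
neg  -> 6 0
mul  -> 0
7    -> 0 7
sub  -> -7
4    -> -7 4
add  -> -3
1    -> -3 1
mul  -> -3
dup  -> -3 -3
mul  -> 9
-3   -> 9 -3
sub  -> 12
38   -> 12 38
sub  -> -26
-6   -> -26 -6
neg  -> -26 6
sub  -> -32
dup  -> -32 -32
mul  -> 1024
10   -> 1024 10
sub  -> 1014

1014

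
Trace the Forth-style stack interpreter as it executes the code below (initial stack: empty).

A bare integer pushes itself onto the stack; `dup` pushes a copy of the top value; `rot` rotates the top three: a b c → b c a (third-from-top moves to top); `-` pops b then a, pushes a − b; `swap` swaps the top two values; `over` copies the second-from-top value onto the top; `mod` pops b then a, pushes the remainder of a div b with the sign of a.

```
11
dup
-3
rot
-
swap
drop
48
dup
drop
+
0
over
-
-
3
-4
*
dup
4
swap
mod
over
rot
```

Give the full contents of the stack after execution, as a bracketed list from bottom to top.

11    11
dup   11 11
-3    11 11 -3
rot   11 -3 11
-     11 -14
swap  -14 11
drop  -14
48    -14 48
dup   -14 48 48
drop  -14 48
+     34
0     34 0
over  34 0 34
-     34 -34
-     68
3     68 3
-4    68 3 -4
*     68 -12
dup   68 -12 -12
4     68 -12 -12 4
swap  68 -12 4 -12
mod   68 -12 4
over  68 -12 4 -12
rot   68 4 -12 -12

[68, 4, -12, -12]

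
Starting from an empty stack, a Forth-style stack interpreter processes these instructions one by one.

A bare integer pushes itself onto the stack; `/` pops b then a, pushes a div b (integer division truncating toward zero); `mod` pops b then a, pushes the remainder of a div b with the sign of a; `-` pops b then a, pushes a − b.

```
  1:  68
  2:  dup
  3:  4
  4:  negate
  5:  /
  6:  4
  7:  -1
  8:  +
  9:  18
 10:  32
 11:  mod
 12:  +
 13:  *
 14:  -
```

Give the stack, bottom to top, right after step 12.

[68, -17, 21]

68     -> [68]
dup    -> [68, 68]
4      -> [68, 68, 4]
negate -> [68, 68, -4]
/      -> [68, -17]
4      -> [68, -17, 4]
-1     -> [68, -17, 4, -1]
+      -> [68, -17, 3]
18     -> [68, -17, 3, 18]
32     -> [68, -17, 3, 18, 32]
mod    -> [68, -17, 3, 18]
+      -> [68, -17, 21]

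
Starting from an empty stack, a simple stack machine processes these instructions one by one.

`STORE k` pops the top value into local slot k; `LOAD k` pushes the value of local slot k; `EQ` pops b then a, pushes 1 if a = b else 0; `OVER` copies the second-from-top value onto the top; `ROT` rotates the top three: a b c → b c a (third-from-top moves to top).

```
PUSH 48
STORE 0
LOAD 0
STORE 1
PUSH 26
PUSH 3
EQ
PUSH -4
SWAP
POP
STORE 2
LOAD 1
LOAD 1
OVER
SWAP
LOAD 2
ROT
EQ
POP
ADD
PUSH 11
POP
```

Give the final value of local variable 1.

PUSH 48 → [48]
STORE 0 → []
LOAD 0  → [48]
STORE 1 → []
PUSH 26 → [26]
PUSH 3  → [26, 3]
EQ      → [0]
PUSH -4 → [0, -4]
SWAP    → [-4, 0]
POP     → [-4]
STORE 2 → []
LOAD 1  → [48]
LOAD 1  → [48, 48]
OVER    → [48, 48, 48]
SWAP    → [48, 48, 48]
LOAD 2  → [48, 48, 48, -4]
ROT     → [48, 48, -4, 48]
EQ      → [48, 48, 0]
POP     → [48, 48]
ADD     → [96]
PUSH 11 → [96, 11]
POP     → [96]

48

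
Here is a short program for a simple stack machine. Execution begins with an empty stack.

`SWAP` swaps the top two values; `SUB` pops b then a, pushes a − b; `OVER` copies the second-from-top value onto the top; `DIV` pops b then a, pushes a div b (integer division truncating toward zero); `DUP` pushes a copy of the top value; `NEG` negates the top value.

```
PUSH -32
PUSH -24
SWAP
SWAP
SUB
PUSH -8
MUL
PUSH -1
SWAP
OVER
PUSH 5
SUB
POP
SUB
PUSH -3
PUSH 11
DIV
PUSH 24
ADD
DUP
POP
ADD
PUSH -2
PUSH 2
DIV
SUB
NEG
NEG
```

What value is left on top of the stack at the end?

PUSH -32 : [-32]
PUSH -24 : [-32, -24]
SWAP     : [-24, -32]
SWAP     : [-32, -24]
SUB      : [-8]
PUSH -8  : [-8, -8]
MUL      : [64]
PUSH -1  : [64, -1]
SWAP     : [-1, 64]
OVER     : [-1, 64, -1]
PUSH 5   : [-1, 64, -1, 5]
SUB      : [-1, 64, -6]
POP      : [-1, 64]
SUB      : [-65]
PUSH -3  : [-65, -3]
PUSH 11  : [-65, -3, 11]
DIV      : [-65, 0]
PUSH 24  : [-65, 0, 24]
ADD      : [-65, 24]
DUP      : [-65, 24, 24]
POP      : [-65, 24]
ADD      : [-41]
PUSH -2  : [-41, -2]
PUSH 2   : [-41, -2, 2]
DIV      : [-41, -1]
SUB      : [-40]
NEG      : [40]
NEG      : [-40]

-40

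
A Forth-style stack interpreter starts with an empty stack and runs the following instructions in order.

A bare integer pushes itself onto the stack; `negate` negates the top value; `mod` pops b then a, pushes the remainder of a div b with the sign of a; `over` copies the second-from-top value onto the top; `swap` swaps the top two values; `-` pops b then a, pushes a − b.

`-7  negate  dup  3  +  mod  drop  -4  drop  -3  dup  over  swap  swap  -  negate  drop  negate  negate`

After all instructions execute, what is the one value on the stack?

-3

-7      -7
negate  7
dup     7 7
3       7 7 3
+       7 10
mod     7
drop    (empty)
-4      -4
drop    (empty)
-3      -3
dup     -3 -3
over    -3 -3 -3
swap    -3 -3 -3
swap    -3 -3 -3
-       -3 0
negate  -3 0
drop    -3
negate  3
negate  -3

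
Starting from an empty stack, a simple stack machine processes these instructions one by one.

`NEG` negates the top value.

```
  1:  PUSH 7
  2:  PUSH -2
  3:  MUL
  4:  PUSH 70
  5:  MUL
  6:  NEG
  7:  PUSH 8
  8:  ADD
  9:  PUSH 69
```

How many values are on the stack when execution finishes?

PUSH 7  : 7
PUSH -2 : 7 -2
MUL     : -14
PUSH 70 : -14 70
MUL     : -980
NEG     : 980
PUSH 8  : 980 8
ADD     : 988
PUSH 69 : 988 69

2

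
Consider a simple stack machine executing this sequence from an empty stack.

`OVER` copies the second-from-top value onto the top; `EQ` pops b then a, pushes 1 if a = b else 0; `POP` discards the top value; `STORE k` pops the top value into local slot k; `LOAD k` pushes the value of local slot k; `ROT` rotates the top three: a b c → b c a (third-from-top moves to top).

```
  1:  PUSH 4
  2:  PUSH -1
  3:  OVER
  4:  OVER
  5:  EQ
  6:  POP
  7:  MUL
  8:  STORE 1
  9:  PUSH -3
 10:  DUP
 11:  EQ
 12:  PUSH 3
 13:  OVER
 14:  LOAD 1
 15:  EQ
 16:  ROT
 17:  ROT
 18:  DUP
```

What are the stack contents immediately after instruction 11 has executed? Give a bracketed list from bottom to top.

[1]

PUSH 4  : [4]
PUSH -1 : [4, -1]
OVER    : [4, -1, 4]
OVER    : [4, -1, 4, -1]
EQ      : [4, -1, 0]
POP     : [4, -1]
MUL     : [-4]
STORE 1 : []
PUSH -3 : [-3]
DUP     : [-3, -3]
EQ      : [1]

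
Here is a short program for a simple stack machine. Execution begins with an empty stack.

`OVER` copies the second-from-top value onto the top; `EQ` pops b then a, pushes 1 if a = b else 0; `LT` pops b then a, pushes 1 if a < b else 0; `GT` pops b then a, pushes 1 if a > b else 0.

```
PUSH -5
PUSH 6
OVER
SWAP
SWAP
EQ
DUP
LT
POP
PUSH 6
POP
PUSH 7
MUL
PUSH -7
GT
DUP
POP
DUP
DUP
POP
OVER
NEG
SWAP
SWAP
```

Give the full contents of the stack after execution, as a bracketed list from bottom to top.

PUSH -5 : -5
PUSH 6  : -5 6
OVER    : -5 6 -5
SWAP    : -5 -5 6
SWAP    : -5 6 -5
EQ      : -5 0
DUP     : -5 0 0
LT      : -5 0
POP     : -5
PUSH 6  : -5 6
POP     : -5
PUSH 7  : -5 7
MUL     : -35
PUSH -7 : -35 -7
GT      : 0
DUP     : 0 0
POP     : 0
DUP     : 0 0
DUP     : 0 0 0
POP     : 0 0
OVER    : 0 0 0
NEG     : 0 0 0
SWAP    : 0 0 0
SWAP    : 0 0 0

[0, 0, 0]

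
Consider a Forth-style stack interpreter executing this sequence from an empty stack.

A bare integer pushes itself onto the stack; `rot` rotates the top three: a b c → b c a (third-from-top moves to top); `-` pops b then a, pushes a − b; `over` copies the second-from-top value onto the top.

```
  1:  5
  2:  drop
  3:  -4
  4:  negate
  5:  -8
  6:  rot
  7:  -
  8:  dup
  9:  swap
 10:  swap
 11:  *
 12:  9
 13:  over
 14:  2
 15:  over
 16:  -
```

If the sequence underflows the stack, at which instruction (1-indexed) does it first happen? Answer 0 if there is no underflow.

6

5      → [5]
drop   → []
-4     → [-4]
negate → [4]
-8     → [4, -8]
rot  — needs 3 operands, stack has 2 → underflow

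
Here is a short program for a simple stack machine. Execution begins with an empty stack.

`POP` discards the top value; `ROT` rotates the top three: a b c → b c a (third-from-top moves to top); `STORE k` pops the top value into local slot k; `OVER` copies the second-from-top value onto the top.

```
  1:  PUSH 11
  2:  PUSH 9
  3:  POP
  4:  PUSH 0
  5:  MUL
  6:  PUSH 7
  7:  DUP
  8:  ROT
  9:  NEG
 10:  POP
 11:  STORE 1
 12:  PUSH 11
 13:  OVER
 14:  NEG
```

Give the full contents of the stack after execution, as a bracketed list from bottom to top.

[7, 11, -7]

PUSH 11 → 11
PUSH 9  → 11 9
POP     → 11
PUSH 0  → 11 0
MUL     → 0
PUSH 7  → 0 7
DUP     → 0 7 7
ROT     → 7 7 0
NEG     → 7 7 0
POP     → 7 7
STORE 1 → 7
PUSH 11 → 7 11
OVER    → 7 11 7
NEG     → 7 11 -7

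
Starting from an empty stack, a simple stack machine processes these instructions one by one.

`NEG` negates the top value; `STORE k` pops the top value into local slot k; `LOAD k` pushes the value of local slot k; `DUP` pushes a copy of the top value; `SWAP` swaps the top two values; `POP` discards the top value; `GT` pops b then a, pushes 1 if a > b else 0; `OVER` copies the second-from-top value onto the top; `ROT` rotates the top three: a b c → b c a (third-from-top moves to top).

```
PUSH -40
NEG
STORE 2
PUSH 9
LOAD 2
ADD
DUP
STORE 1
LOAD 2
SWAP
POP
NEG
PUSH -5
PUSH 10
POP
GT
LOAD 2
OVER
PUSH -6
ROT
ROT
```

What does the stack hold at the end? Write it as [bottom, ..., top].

PUSH -40  -40
NEG       40
STORE 2   (empty)
PUSH 9    9
LOAD 2    9 40
ADD       49
DUP       49 49
STORE 1   49
LOAD 2    49 40
SWAP      40 49
POP       40
NEG       -40
PUSH -5   -40 -5
PUSH 10   -40 -5 10
POP       -40 -5
GT        0
LOAD 2    0 40
OVER      0 40 0
PUSH -6   0 40 0 -6
ROT       0 0 -6 40
ROT       0 -6 40 0

[0, -6, 40, 0]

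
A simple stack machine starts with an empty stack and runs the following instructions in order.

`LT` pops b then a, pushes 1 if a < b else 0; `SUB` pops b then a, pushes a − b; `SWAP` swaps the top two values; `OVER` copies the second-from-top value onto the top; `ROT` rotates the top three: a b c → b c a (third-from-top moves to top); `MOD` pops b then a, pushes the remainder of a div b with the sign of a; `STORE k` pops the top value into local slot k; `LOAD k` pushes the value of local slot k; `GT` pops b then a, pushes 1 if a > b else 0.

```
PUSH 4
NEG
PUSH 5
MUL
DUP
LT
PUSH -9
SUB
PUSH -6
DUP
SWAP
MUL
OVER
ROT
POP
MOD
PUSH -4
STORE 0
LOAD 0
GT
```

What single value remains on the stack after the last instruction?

PUSH 4  -> [4]
NEG     -> [-4]
PUSH 5  -> [-4, 5]
MUL     -> [-20]
DUP     -> [-20, -20]
LT      -> [0]
PUSH -9 -> [0, -9]
SUB     -> [9]
PUSH -6 -> [9, -6]
DUP     -> [9, -6, -6]
SWAP    -> [9, -6, -6]
MUL     -> [9, 36]
OVER    -> [9, 36, 9]
ROT     -> [36, 9, 9]
POP     -> [36, 9]
MOD     -> [0]
PUSH -4 -> [0, -4]
STORE 0 -> [0]
LOAD 0  -> [0, -4]
GT      -> [1]

1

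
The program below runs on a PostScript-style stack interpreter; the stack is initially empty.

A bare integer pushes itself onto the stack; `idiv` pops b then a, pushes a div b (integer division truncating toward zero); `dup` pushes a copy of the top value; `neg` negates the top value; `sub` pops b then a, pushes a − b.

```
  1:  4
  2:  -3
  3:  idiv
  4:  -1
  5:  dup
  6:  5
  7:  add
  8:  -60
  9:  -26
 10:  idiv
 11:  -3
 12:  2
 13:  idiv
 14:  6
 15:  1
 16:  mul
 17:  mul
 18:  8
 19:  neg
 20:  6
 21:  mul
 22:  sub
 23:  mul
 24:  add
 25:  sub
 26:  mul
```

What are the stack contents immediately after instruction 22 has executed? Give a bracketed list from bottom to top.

4     4
-3    4 -3
idiv  -1
-1    -1 -1
dup   -1 -1 -1
5     -1 -1 -1 5
add   -1 -1 4
-60   -1 -1 4 -60
-26   -1 -1 4 -60 -26
idiv  -1 -1 4 2
-3    -1 -1 4 2 -3
2     -1 -1 4 2 -3 2
idiv  -1 -1 4 2 -1
6     -1 -1 4 2 -1 6
1     -1 -1 4 2 -1 6 1
mul   -1 -1 4 2 -1 6
mul   -1 -1 4 2 -6
8     -1 -1 4 2 -6 8
neg   -1 -1 4 2 -6 -8
6     -1 -1 4 2 -6 -8 6
mul   -1 -1 4 2 -6 -48
sub   -1 -1 4 2 42

[-1, -1, 4, 2, 42]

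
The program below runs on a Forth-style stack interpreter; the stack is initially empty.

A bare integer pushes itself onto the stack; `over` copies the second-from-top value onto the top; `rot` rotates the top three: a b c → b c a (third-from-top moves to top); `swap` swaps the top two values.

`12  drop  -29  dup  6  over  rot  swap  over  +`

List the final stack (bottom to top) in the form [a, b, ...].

12   : [12]
drop : []
-29  : [-29]
dup  : [-29, -29]
6    : [-29, -29, 6]
over : [-29, -29, 6, -29]
rot  : [-29, 6, -29, -29]
swap : [-29, 6, -29, -29]
over : [-29, 6, -29, -29, -29]
+    : [-29, 6, -29, -58]

[-29, 6, -29, -58]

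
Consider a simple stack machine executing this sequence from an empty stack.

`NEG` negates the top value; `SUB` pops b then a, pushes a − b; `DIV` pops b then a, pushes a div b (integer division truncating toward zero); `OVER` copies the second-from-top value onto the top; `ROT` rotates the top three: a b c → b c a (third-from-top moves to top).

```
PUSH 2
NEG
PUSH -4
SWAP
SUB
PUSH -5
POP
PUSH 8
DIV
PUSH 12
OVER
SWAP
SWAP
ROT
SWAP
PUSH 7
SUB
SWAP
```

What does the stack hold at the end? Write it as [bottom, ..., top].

[12, -7, 0]

PUSH 2  -> [2]
NEG     -> [-2]
PUSH -4 -> [-2, -4]
SWAP    -> [-4, -2]
SUB     -> [-2]
PUSH -5 -> [-2, -5]
POP     -> [-2]
PUSH 8  -> [-2, 8]
DIV     -> [0]
PUSH 12 -> [0, 12]
OVER    -> [0, 12, 0]
SWAP    -> [0, 0, 12]
SWAP    -> [0, 12, 0]
ROT     -> [12, 0, 0]
SWAP    -> [12, 0, 0]
PUSH 7  -> [12, 0, 0, 7]
SUB     -> [12, 0, -7]
SWAP    -> [12, -7, 0]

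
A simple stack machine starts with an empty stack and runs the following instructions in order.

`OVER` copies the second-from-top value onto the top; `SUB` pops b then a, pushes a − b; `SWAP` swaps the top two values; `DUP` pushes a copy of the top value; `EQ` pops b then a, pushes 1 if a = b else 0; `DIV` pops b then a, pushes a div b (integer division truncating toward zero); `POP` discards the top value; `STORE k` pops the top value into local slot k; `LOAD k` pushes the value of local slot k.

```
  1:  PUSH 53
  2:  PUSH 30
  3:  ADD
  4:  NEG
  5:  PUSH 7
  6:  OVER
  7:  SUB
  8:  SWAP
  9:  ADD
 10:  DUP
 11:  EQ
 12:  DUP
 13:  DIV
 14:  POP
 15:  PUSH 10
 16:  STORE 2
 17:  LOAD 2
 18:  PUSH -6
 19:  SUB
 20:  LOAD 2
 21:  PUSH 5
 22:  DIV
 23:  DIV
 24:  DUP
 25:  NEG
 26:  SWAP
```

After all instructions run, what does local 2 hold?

PUSH 53 → [53]
PUSH 30 → [53, 30]
ADD     → [83]
NEG     → [-83]
PUSH 7  → [-83, 7]
OVER    → [-83, 7, -83]
SUB     → [-83, 90]
SWAP    → [90, -83]
ADD     → [7]
DUP     → [7, 7]
EQ      → [1]
DUP     → [1, 1]
DIV     → [1]
POP     → []
PUSH 10 → [10]
STORE 2 → []
LOAD 2  → [10]
PUSH -6 → [10, -6]
SUB     → [16]
LOAD 2  → [16, 10]
PUSH 5  → [16, 10, 5]
DIV     → [16, 2]
DIV     → [8]
DUP     → [8, 8]
NEG     → [8, -8]
SWAP    → [-8, 8]

10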